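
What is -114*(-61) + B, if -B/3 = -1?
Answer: 6957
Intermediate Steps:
B = 3 (B = -3*(-1) = 3)
-114*(-61) + B = -114*(-61) + 3 = 6954 + 3 = 6957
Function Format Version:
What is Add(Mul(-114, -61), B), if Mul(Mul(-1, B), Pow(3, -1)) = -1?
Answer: 6957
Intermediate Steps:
B = 3 (B = Mul(-3, -1) = 3)
Add(Mul(-114, -61), B) = Add(Mul(-114, -61), 3) = Add(6954, 3) = 6957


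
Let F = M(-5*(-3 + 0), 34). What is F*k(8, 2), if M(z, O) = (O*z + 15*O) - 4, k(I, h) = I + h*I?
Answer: 24384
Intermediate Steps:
k(I, h) = I + I*h
M(z, O) = -4 + 15*O + O*z (M(z, O) = (15*O + O*z) - 4 = -4 + 15*O + O*z)
F = 1016 (F = -4 + 15*34 + 34*(-5*(-3 + 0)) = -4 + 510 + 34*(-5*(-3)) = -4 + 510 + 34*15 = -4 + 510 + 510 = 1016)
F*k(8, 2) = 1016*(8*(1 + 2)) = 1016*(8*3) = 1016*24 = 24384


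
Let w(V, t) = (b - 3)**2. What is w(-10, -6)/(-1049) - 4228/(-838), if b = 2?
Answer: 2217167/439531 ≈ 5.0444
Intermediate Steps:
w(V, t) = 1 (w(V, t) = (2 - 3)**2 = (-1)**2 = 1)
w(-10, -6)/(-1049) - 4228/(-838) = 1/(-1049) - 4228/(-838) = 1*(-1/1049) - 4228*(-1/838) = -1/1049 + 2114/419 = 2217167/439531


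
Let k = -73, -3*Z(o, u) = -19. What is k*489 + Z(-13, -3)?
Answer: -107072/3 ≈ -35691.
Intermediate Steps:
Z(o, u) = 19/3 (Z(o, u) = -⅓*(-19) = 19/3)
k*489 + Z(-13, -3) = -73*489 + 19/3 = -35697 + 19/3 = -107072/3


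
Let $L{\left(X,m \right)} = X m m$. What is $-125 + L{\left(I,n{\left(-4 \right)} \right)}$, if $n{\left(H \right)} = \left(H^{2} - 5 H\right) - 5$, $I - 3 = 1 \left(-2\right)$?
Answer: $836$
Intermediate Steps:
$I = 1$ ($I = 3 + 1 \left(-2\right) = 3 - 2 = 1$)
$n{\left(H \right)} = -5 + H^{2} - 5 H$
$L{\left(X,m \right)} = X m^{2}$
$-125 + L{\left(I,n{\left(-4 \right)} \right)} = -125 + 1 \left(-5 + \left(-4\right)^{2} - -20\right)^{2} = -125 + 1 \left(-5 + 16 + 20\right)^{2} = -125 + 1 \cdot 31^{2} = -125 + 1 \cdot 961 = -125 + 961 = 836$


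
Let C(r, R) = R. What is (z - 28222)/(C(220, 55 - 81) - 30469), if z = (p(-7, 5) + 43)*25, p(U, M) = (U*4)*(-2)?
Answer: 25747/30495 ≈ 0.84430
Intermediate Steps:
p(U, M) = -8*U (p(U, M) = (4*U)*(-2) = -8*U)
z = 2475 (z = (-8*(-7) + 43)*25 = (56 + 43)*25 = 99*25 = 2475)
(z - 28222)/(C(220, 55 - 81) - 30469) = (2475 - 28222)/((55 - 81) - 30469) = -25747/(-26 - 30469) = -25747/(-30495) = -25747*(-1/30495) = 25747/30495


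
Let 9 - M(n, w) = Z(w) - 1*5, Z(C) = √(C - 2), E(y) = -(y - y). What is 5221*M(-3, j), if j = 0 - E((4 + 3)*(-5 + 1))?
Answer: 73094 - 5221*I*√2 ≈ 73094.0 - 7383.6*I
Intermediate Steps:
E(y) = 0 (E(y) = -1*0 = 0)
Z(C) = √(-2 + C)
j = 0 (j = 0 - 1*0 = 0 + 0 = 0)
M(n, w) = 14 - √(-2 + w) (M(n, w) = 9 - (√(-2 + w) - 1*5) = 9 - (√(-2 + w) - 5) = 9 - (-5 + √(-2 + w)) = 9 + (5 - √(-2 + w)) = 14 - √(-2 + w))
5221*M(-3, j) = 5221*(14 - √(-2 + 0)) = 5221*(14 - √(-2)) = 5221*(14 - I*√2) = 73094 - 5221*I*√2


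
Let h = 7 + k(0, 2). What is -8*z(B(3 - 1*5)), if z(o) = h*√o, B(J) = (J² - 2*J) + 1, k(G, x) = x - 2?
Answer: -168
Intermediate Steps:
k(G, x) = -2 + x
B(J) = 1 + J² - 2*J
h = 7 (h = 7 + (-2 + 2) = 7 + 0 = 7)
z(o) = 7*√o
-8*z(B(3 - 1*5)) = -56*√(1 + (3 - 1*5)² - 2*(3 - 1*5)) = -56*√(1 + (3 - 5)² - 2*(3 - 5)) = -56*√(1 + (-2)² - 2*(-2)) = -56*√(1 + 4 + 4) = -56*√9 = -56*3 = -8*21 = -168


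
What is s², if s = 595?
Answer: 354025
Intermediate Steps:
s² = 595² = 354025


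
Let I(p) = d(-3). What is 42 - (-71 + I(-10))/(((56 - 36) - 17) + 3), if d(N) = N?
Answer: 163/3 ≈ 54.333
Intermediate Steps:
I(p) = -3
42 - (-71 + I(-10))/(((56 - 36) - 17) + 3) = 42 - (-71 - 3)/(((56 - 36) - 17) + 3) = 42 - (-74)/((20 - 17) + 3) = 42 - (-74)/(3 + 3) = 42 - (-74)/6 = 42 - 1*(-37/3) = 42 + 37/3 = 163/3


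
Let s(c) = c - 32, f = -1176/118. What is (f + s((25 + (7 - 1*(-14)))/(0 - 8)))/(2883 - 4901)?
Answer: 11261/476248 ≈ 0.023645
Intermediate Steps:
f = -588/59 (f = -1176*1/118 = -588/59 ≈ -9.9661)
s(c) = -32 + c
(f + s((25 + (7 - 1*(-14)))/(0 - 8)))/(2883 - 4901) = (-588/59 + (-32 + (25 + (7 - 1*(-14)))/(0 - 8)))/(2883 - 4901) = (-588/59 + (-32 + (25 + (7 + 14))/(-8)))/(-2018) = (-588/59 + (-32 + (25 + 21)*(-⅛)))*(-1/2018) = (-588/59 + (-32 + 46*(-⅛)))*(-1/2018) = (-588/59 + (-32 - 23/4))*(-1/2018) = (-588/59 - 151/4)*(-1/2018) = -11261/236*(-1/2018) = 11261/476248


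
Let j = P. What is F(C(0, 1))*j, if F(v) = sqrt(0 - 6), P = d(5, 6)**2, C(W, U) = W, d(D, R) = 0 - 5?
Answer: 25*I*sqrt(6) ≈ 61.237*I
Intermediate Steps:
d(D, R) = -5
P = 25 (P = (-5)**2 = 25)
F(v) = I*sqrt(6) (F(v) = sqrt(-6) = I*sqrt(6))
j = 25
F(C(0, 1))*j = (I*sqrt(6))*25 = 25*I*sqrt(6)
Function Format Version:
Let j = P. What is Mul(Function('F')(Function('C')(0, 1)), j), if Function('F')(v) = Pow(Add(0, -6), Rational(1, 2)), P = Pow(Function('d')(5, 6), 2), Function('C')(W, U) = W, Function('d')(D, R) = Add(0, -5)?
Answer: Mul(25, I, Pow(6, Rational(1, 2))) ≈ Mul(61.237, I)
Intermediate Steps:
Function('d')(D, R) = -5
P = 25 (P = Pow(-5, 2) = 25)
Function('F')(v) = Mul(I, Pow(6, Rational(1, 2))) (Function('F')(v) = Pow(-6, Rational(1, 2)) = Mul(I, Pow(6, Rational(1, 2))))
j = 25
Mul(Function('F')(Function('C')(0, 1)), j) = Mul(Mul(I, Pow(6, Rational(1, 2))), 25) = Mul(25, I, Pow(6, Rational(1, 2)))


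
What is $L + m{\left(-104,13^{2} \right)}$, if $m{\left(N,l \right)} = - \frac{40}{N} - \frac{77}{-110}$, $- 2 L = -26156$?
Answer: $\frac{1700281}{130} \approx 13079.0$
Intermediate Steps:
$L = 13078$ ($L = \left(- \frac{1}{2}\right) \left(-26156\right) = 13078$)
$m{\left(N,l \right)} = \frac{7}{10} - \frac{40}{N}$ ($m{\left(N,l \right)} = - \frac{40}{N} - - \frac{7}{10} = - \frac{40}{N} + \frac{7}{10} = \frac{7}{10} - \frac{40}{N}$)
$L + m{\left(-104,13^{2} \right)} = 13078 + \left(\frac{7}{10} - \frac{40}{-104}\right) = 13078 + \left(\frac{7}{10} - - \frac{5}{13}\right) = 13078 + \left(\frac{7}{10} + \frac{5}{13}\right) = 13078 + \frac{141}{130} = \frac{1700281}{130}$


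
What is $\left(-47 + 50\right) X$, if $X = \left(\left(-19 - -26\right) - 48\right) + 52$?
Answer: $33$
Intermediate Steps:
$X = 11$ ($X = \left(\left(-19 + 26\right) - 48\right) + 52 = \left(7 - 48\right) + 52 = -41 + 52 = 11$)
$\left(-47 + 50\right) X = \left(-47 + 50\right) 11 = 3 \cdot 11 = 33$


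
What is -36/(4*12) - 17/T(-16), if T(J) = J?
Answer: 5/16 ≈ 0.31250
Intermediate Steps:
-36/(4*12) - 17/T(-16) = -36/(4*12) - 17/(-16) = -36/48 - 17*(-1/16) = -36*1/48 + 17/16 = -¾ + 17/16 = 5/16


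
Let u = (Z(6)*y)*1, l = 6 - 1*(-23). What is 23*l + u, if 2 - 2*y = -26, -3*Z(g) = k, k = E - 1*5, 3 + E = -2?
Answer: 2141/3 ≈ 713.67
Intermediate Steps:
E = -5 (E = -3 - 2 = -5)
l = 29 (l = 6 + 23 = 29)
k = -10 (k = -5 - 1*5 = -5 - 5 = -10)
Z(g) = 10/3 (Z(g) = -⅓*(-10) = 10/3)
y = 14 (y = 1 - ½*(-26) = 1 + 13 = 14)
u = 140/3 (u = ((10/3)*14)*1 = (140/3)*1 = 140/3 ≈ 46.667)
23*l + u = 23*29 + 140/3 = 667 + 140/3 = 2141/3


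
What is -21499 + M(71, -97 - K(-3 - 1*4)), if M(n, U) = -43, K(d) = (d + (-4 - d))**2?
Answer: -21542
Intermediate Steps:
K(d) = 16 (K(d) = (-4)**2 = 16)
-21499 + M(71, -97 - K(-3 - 1*4)) = -21499 - 43 = -21542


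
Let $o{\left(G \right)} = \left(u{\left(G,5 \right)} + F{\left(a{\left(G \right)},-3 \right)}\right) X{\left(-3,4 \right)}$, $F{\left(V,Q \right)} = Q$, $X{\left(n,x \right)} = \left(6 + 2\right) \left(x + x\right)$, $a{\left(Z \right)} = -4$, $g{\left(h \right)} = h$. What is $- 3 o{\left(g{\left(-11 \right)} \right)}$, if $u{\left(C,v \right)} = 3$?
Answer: $0$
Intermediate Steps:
$X{\left(n,x \right)} = 16 x$ ($X{\left(n,x \right)} = 8 \cdot 2 x = 16 x$)
$o{\left(G \right)} = 0$ ($o{\left(G \right)} = \left(3 - 3\right) 16 \cdot 4 = 0 \cdot 64 = 0$)
$- 3 o{\left(g{\left(-11 \right)} \right)} = \left(-3\right) 0 = 0$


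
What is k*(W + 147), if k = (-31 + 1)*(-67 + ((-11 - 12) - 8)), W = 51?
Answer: 582120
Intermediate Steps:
k = 2940 (k = -30*(-67 + (-23 - 8)) = -30*(-67 - 31) = -30*(-98) = 2940)
k*(W + 147) = 2940*(51 + 147) = 2940*198 = 582120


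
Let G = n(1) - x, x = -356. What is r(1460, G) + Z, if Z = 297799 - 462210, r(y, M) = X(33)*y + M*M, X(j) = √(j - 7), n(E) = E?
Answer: -36962 + 1460*√26 ≈ -29517.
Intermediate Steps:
G = 357 (G = 1 - 1*(-356) = 1 + 356 = 357)
X(j) = √(-7 + j)
r(y, M) = M² + y*√26 (r(y, M) = √(-7 + 33)*y + M*M = √26*y + M² = y*√26 + M² = M² + y*√26)
Z = -164411
r(1460, G) + Z = (357² + 1460*√26) - 164411 = (127449 + 1460*√26) - 164411 = -36962 + 1460*√26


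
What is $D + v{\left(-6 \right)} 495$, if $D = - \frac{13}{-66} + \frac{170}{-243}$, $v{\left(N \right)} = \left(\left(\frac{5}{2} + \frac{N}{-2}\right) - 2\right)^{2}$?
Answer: $\frac{64828241}{10692} \approx 6063.3$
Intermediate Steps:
$v{\left(N \right)} = \left(\frac{1}{2} - \frac{N}{2}\right)^{2}$ ($v{\left(N \right)} = \left(\left(5 \cdot \frac{1}{2} + N \left(- \frac{1}{2}\right)\right) - 2\right)^{2} = \left(\left(\frac{5}{2} - \frac{N}{2}\right) - 2\right)^{2} = \left(\frac{1}{2} - \frac{N}{2}\right)^{2}$)
$D = - \frac{2687}{5346}$ ($D = \left(-13\right) \left(- \frac{1}{66}\right) + 170 \left(- \frac{1}{243}\right) = \frac{13}{66} - \frac{170}{243} = - \frac{2687}{5346} \approx -0.50262$)
$D + v{\left(-6 \right)} 495 = - \frac{2687}{5346} + \frac{\left(-1 - 6\right)^{2}}{4} \cdot 495 = - \frac{2687}{5346} + \frac{\left(-7\right)^{2}}{4} \cdot 495 = - \frac{2687}{5346} + \frac{1}{4} \cdot 49 \cdot 495 = - \frac{2687}{5346} + \frac{49}{4} \cdot 495 = - \frac{2687}{5346} + \frac{24255}{4} = \frac{64828241}{10692}$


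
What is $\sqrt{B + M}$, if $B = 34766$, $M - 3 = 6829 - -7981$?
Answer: $\sqrt{49579} \approx 222.66$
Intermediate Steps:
$M = 14813$ ($M = 3 + \left(6829 - -7981\right) = 3 + \left(6829 + 7981\right) = 3 + 14810 = 14813$)
$\sqrt{B + M} = \sqrt{34766 + 14813} = \sqrt{49579}$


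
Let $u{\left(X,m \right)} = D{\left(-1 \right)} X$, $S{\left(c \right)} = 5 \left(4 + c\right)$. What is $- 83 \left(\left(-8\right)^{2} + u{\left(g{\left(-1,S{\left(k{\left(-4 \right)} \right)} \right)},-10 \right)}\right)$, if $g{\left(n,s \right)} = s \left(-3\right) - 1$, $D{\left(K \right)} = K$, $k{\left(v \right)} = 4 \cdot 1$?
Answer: $-15355$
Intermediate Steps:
$k{\left(v \right)} = 4$
$S{\left(c \right)} = 20 + 5 c$
$g{\left(n,s \right)} = -1 - 3 s$ ($g{\left(n,s \right)} = - 3 s - 1 = -1 - 3 s$)
$u{\left(X,m \right)} = - X$
$- 83 \left(\left(-8\right)^{2} + u{\left(g{\left(-1,S{\left(k{\left(-4 \right)} \right)} \right)},-10 \right)}\right) = - 83 \left(\left(-8\right)^{2} - \left(-1 - 3 \left(20 + 5 \cdot 4\right)\right)\right) = - 83 \left(64 - \left(-1 - 3 \left(20 + 20\right)\right)\right) = - 83 \left(64 - \left(-1 - 120\right)\right) = - 83 \left(64 - -121\right) = - 83 \left(64 + 121\right) = \left(-83\right) 185 = -15355$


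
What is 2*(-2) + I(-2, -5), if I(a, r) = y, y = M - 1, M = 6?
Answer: 1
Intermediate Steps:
y = 5 (y = 6 - 1 = 5)
I(a, r) = 5
2*(-2) + I(-2, -5) = 2*(-2) + 5 = -4 + 5 = 1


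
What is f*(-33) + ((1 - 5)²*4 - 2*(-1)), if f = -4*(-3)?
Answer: -330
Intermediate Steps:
f = 12
f*(-33) + ((1 - 5)²*4 - 2*(-1)) = 12*(-33) + ((1 - 5)²*4 - 2*(-1)) = -396 + ((-4)²*4 + 2) = -396 + (16*4 + 2) = -396 + (64 + 2) = -396 + 66 = -330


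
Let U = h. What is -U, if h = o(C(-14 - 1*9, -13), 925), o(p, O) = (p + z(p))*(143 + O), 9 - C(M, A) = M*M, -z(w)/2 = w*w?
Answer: 578129760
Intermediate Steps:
z(w) = -2*w² (z(w) = -2*w*w = -2*w²)
C(M, A) = 9 - M² (C(M, A) = 9 - M*M = 9 - M²)
o(p, O) = (143 + O)*(p - 2*p²) (o(p, O) = (p - 2*p²)*(143 + O) = (143 + O)*(p - 2*p²))
h = -578129760 (h = (9 - (-14 - 1*9)²)*(143 + 925 - 286*(9 - (-14 - 1*9)²) - 2*925*(9 - (-14 - 1*9)²)) = (9 - (-14 - 9)²)*(143 + 925 - 286*(9 - (-14 - 9)²) - 2*925*(9 - (-14 - 9)²)) = (9 - 1*(-23)²)*(143 + 925 - 286*(9 - 1*(-23)²) - 2*925*(9 - 1*(-23)²)) = (9 - 1*529)*(143 + 925 - 286*(9 - 1*529) - 2*925*(9 - 1*529)) = (9 - 529)*(143 + 925 - 286*(9 - 529) - 2*925*(9 - 529)) = -520*(143 + 925 - 286*(-520) - 2*925*(-520)) = -520*(143 + 925 + 148720 + 962000) = -520*1111788 = -578129760)
U = -578129760
-U = -1*(-578129760) = 578129760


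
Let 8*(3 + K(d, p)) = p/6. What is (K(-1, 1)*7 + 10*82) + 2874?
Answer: 176311/48 ≈ 3673.1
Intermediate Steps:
K(d, p) = -3 + p/48 (K(d, p) = -3 + (p/6)/8 = -3 + p/48)
(K(-1, 1)*7 + 10*82) + 2874 = ((-3 + (1/48)*1)*7 + 10*82) + 2874 = ((-3 + 1/48)*7 + 820) + 2874 = (-143/48*7 + 820) + 2874 = (-1001/48 + 820) + 2874 = 38359/48 + 2874 = 176311/48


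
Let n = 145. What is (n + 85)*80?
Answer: 18400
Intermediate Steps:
(n + 85)*80 = (145 + 85)*80 = 230*80 = 18400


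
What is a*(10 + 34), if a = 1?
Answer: 44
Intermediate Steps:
a*(10 + 34) = 1*(10 + 34) = 1*44 = 44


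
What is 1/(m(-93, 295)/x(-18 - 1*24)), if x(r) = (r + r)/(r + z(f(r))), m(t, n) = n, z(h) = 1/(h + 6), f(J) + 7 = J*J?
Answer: 148092/21843275 ≈ 0.0067798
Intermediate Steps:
f(J) = -7 + J² (f(J) = -7 + J*J = -7 + J²)
z(h) = 1/(6 + h)
x(r) = 2*r/(r + 1/(-1 + r²)) (x(r) = (r + r)/(r + 1/(6 + (-7 + r²))) = (2*r)/(r + 1/(-1 + r²)) = 2*r/(r + 1/(-1 + r²)))
1/(m(-93, 295)/x(-18 - 1*24)) = 1/(295/((2*(-18 - 1*24)*(-1 + (-18 - 1*24)²)/(1 + (-18 - 1*24)³ - (-18 - 1*24))))) = 1/(295/((2*(-18 - 24)*(-1 + (-18 - 24)²)/(1 + (-18 - 24)³ - (-18 - 24))))) = 1/(295/((2*(-42)*(-1 + (-42)²)/(1 + (-42)³ - 1*(-42))))) = 1/(295/((2*(-42)*(-1 + 1764)/(1 - 74088 + 42)))) = 1/(295/((2*(-42)*1763/(-74045)))) = 1/(295/((2*(-42)*(-1/74045)*1763))) = 1/(295/(148092/74045)) = 1/(295*(74045/148092)) = 1/(21843275/148092) = 148092/21843275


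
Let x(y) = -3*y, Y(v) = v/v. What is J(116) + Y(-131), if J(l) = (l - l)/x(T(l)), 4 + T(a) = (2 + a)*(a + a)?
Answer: 1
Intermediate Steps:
Y(v) = 1
T(a) = -4 + 2*a*(2 + a) (T(a) = -4 + (2 + a)*(a + a) = -4 + (2 + a)*(2*a) = -4 + 2*a*(2 + a))
J(l) = 0 (J(l) = (l - l)/((-3*(-4 + 2*l² + 4*l))) = 0/(12 - 12*l - 6*l²) = 0)
J(116) + Y(-131) = 0 + 1 = 1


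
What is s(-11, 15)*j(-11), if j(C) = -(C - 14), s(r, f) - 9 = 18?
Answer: 675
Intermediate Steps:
s(r, f) = 27 (s(r, f) = 9 + 18 = 27)
j(C) = 14 - C (j(C) = -(-14 + C) = 14 - C)
s(-11, 15)*j(-11) = 27*(14 - 1*(-11)) = 27*(14 + 11) = 27*25 = 675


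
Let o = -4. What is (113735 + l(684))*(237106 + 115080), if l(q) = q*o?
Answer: 39092293814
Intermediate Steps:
l(q) = -4*q (l(q) = q*(-4) = -4*q)
(113735 + l(684))*(237106 + 115080) = (113735 - 4*684)*(237106 + 115080) = (113735 - 2736)*352186 = 110999*352186 = 39092293814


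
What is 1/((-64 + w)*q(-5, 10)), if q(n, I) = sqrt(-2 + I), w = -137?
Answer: -sqrt(2)/804 ≈ -0.0017590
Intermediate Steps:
1/((-64 + w)*q(-5, 10)) = 1/((-64 - 137)*sqrt(-2 + 10)) = 1/(-402*sqrt(2)) = -sqrt(2)/804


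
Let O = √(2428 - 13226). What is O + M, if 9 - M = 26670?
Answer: -26661 + I*√10798 ≈ -26661.0 + 103.91*I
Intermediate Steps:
M = -26661 (M = 9 - 1*26670 = 9 - 26670 = -26661)
O = I*√10798 (O = √(-10798) = I*√10798 ≈ 103.91*I)
O + M = I*√10798 - 26661 = -26661 + I*√10798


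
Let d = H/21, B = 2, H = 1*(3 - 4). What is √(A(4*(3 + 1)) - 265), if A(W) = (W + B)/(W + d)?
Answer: I*√29612995/335 ≈ 16.244*I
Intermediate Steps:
H = -1 (H = 1*(-1) = -1)
d = -1/21 ≈ -0.047619
A(W) = (2 + W)/(-1/21 + W) (A(W) = (W + 2)/(W - 1/21) = (2 + W)/(-1/21 + W))
√(A(4*(3 + 1)) - 265) = √(21*(2 + 4*(3 + 1))/(-1 + 21*(4*(3 + 1))) - 265) = √(21*(2 + 4*4)/(-1 + 21*(4*4)) - 265) = √(21*(2 + 16)/(-1 + 21*16) - 265) = √(21*18/(-1 + 336) - 265) = √(21*18/335 - 265) = √(21*(1/335)*18 - 265) = √(378/335 - 265) = √(-88397/335) = I*√29612995/335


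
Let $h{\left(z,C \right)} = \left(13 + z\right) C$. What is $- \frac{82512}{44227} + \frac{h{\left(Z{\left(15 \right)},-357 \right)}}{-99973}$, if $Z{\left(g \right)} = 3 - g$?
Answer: $- \frac{8233183137}{4421505871} \approx -1.8621$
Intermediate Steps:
$h{\left(z,C \right)} = C \left(13 + z\right)$
$- \frac{82512}{44227} + \frac{h{\left(Z{\left(15 \right)},-357 \right)}}{-99973} = - \frac{82512}{44227} + \frac{\left(-357\right) \left(13 + \left(3 - 15\right)\right)}{-99973} = \left(-82512\right) \frac{1}{44227} + - 357 \left(13 + \left(3 - 15\right)\right) \left(- \frac{1}{99973}\right) = - \frac{82512}{44227} + - 357 \left(13 - 12\right) \left(- \frac{1}{99973}\right) = - \frac{82512}{44227} + \left(-357\right) 1 \left(- \frac{1}{99973}\right) = - \frac{82512}{44227} - - \frac{357}{99973} = - \frac{82512}{44227} + \frac{357}{99973} = - \frac{8233183137}{4421505871}$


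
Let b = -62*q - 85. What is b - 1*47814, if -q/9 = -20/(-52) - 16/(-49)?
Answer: -30258889/637 ≈ -47502.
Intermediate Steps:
q = -4077/637 (q = -9*(-20/(-52) - 16/(-49)) = -9*(-20*(-1/52) - 16*(-1/49)) = -9*(5/13 + 16/49) = -9*453/637 = -4077/637 ≈ -6.4003)
b = 198629/637 (b = -62*(-4077/637) - 85 = 252774/637 - 85 = 198629/637 ≈ 311.82)
b - 1*47814 = 198629/637 - 1*47814 = 198629/637 - 47814 = -30258889/637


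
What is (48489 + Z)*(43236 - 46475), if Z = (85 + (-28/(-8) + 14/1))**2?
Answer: -764342459/4 ≈ -1.9109e+8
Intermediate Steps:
Z = 42025/4 (Z = (85 + (-28*(-1/8) + 14*1))**2 = (85 + (7/2 + 14))**2 = (85 + 35/2)**2 = (205/2)**2 = 42025/4 ≈ 10506.)
(48489 + Z)*(43236 - 46475) = (48489 + 42025/4)*(43236 - 46475) = (235981/4)*(-3239) = -764342459/4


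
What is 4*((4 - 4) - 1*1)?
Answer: -4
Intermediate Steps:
4*((4 - 4) - 1*1) = 4*(0 - 1) = 4*(-1) = -4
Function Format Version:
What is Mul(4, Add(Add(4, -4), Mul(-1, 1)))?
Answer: -4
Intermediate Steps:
Mul(4, Add(Add(4, -4), Mul(-1, 1))) = Mul(4, Add(0, -1)) = Mul(4, -1) = -4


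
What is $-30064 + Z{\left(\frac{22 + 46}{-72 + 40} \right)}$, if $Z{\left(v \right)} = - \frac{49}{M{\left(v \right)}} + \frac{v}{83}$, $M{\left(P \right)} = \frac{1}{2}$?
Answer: $- \frac{20027585}{664} \approx -30162.0$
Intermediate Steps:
$M{\left(P \right)} = \frac{1}{2}$
$Z{\left(v \right)} = -98 + \frac{v}{83}$ ($Z{\left(v \right)} = - 49 \frac{1}{\frac{1}{2}} + \frac{v}{83} = \left(-49\right) 2 + v \frac{1}{83} = -98 + \frac{v}{83}$)
$-30064 + Z{\left(\frac{22 + 46}{-72 + 40} \right)} = -30064 - \left(98 - \frac{\left(22 + 46\right) \frac{1}{-72 + 40}}{83}\right) = -30064 - \left(98 - \frac{68 \frac{1}{-32}}{83}\right) = -30064 - \left(98 - \frac{68 \left(- \frac{1}{32}\right)}{83}\right) = -30064 + \left(-98 + \frac{1}{83} \left(- \frac{17}{8}\right)\right) = -30064 - \frac{65089}{664} = - \frac{20027585}{664}$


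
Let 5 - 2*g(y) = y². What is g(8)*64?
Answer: -1888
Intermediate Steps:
g(y) = 5/2 - y²/2
g(8)*64 = (5/2 - ½*8²)*64 = (5/2 - ½*64)*64 = (5/2 - 32)*64 = -59/2*64 = -1888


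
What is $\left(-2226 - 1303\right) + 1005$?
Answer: $-2524$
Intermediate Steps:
$\left(-2226 - 1303\right) + 1005 = -3529 + 1005 = -2524$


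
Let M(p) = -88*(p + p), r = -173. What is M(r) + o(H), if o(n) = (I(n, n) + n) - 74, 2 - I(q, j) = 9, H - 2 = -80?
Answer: 30289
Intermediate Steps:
H = -78 (H = 2 - 80 = -78)
I(q, j) = -7 (I(q, j) = 2 - 1*9 = 2 - 9 = -7)
M(p) = -176*p
o(n) = -81 + n (o(n) = (-7 + n) - 74 = -81 + n)
M(r) + o(H) = -176*(-173) + (-81 - 78) = 30448 - 159 = 30289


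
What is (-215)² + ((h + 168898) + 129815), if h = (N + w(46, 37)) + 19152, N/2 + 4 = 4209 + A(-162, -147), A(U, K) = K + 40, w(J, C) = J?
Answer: 372332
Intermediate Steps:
A(U, K) = 40 + K
N = 8196 (N = -8 + 2*(4209 + (40 - 147)) = -8 + 2*(4209 - 107) = -8 + 2*4102 = -8 + 8204 = 8196)
h = 27394 (h = (8196 + 46) + 19152 = 8242 + 19152 = 27394)
(-215)² + ((h + 168898) + 129815) = (-215)² + ((27394 + 168898) + 129815) = 46225 + (196292 + 129815) = 46225 + 326107 = 372332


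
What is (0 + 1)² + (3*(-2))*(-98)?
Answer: 589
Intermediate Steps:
(0 + 1)² + (3*(-2))*(-98) = 1² - 6*(-98) = 1 + 588 = 589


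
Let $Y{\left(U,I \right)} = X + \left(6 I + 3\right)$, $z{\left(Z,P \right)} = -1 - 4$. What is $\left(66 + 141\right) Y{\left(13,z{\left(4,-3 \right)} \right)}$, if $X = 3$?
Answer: $-4968$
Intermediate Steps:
$z{\left(Z,P \right)} = -5$
$Y{\left(U,I \right)} = 6 + 6 I$ ($Y{\left(U,I \right)} = 3 + \left(6 I + 3\right) = 3 + \left(3 + 6 I\right) = 6 + 6 I$)
$\left(66 + 141\right) Y{\left(13,z{\left(4,-3 \right)} \right)} = \left(66 + 141\right) \left(6 + 6 \left(-5\right)\right) = 207 \left(6 - 30\right) = 207 \left(-24\right) = -4968$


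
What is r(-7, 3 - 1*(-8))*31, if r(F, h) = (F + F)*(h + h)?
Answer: -9548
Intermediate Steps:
r(F, h) = 4*F*h (r(F, h) = (2*F)*(2*h) = 4*F*h)
r(-7, 3 - 1*(-8))*31 = (4*(-7)*(3 - 1*(-8)))*31 = (4*(-7)*(3 + 8))*31 = (4*(-7)*11)*31 = -308*31 = -9548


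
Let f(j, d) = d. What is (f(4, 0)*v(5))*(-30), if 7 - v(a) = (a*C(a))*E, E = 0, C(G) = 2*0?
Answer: 0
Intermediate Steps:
C(G) = 0
v(a) = 7 (v(a) = 7 - a*0*0 = 7 - 0*0 = 7 - 1*0 = 7 + 0 = 7)
(f(4, 0)*v(5))*(-30) = (0*7)*(-30) = 0*(-30) = 0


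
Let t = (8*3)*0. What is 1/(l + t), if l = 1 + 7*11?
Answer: 1/78 ≈ 0.012821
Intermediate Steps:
t = 0 (t = 24*0 = 0)
l = 78 (l = 1 + 77 = 78)
1/(l + t) = 1/(78 + 0) = 1/78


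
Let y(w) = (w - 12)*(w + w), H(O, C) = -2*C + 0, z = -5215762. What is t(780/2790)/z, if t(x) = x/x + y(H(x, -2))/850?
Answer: -393/2216698850 ≈ -1.7729e-7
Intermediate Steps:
H(O, C) = -2*C
y(w) = 2*w*(-12 + w) (y(w) = (-12 + w)*(2*w) = 2*w*(-12 + w))
t(x) = 393/425 (t(x) = x/x + (2*(-2*(-2))*(-12 - 2*(-2)))/850 = 1 + (2*4*(-12 + 4))*(1/850) = 1 + (2*4*(-8))*(1/850) = 1 - 64*1/850 = 1 - 32/425 = 393/425)
t(780/2790)/z = (393/425)/(-5215762) = (393/425)*(-1/5215762) = -393/2216698850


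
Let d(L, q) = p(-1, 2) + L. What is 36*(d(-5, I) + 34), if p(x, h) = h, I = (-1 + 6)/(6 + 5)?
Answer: 1116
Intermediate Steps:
I = 5/11 ≈ 0.45455
d(L, q) = 2 + L
36*(d(-5, I) + 34) = 36*((2 - 5) + 34) = 36*(-3 + 34) = 36*31 = 1116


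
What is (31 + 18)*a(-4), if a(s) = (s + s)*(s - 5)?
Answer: 3528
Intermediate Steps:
a(s) = 2*s*(-5 + s) (a(s) = (2*s)*(-5 + s) = 2*s*(-5 + s))
(31 + 18)*a(-4) = (31 + 18)*(2*(-4)*(-5 - 4)) = 49*(2*(-4)*(-9)) = 49*72 = 3528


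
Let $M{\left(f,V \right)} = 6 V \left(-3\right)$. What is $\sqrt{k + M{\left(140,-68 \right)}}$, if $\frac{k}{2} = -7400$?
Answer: $2 i \sqrt{3394} \approx 116.52 i$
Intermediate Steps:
$k = -14800$ ($k = 2 \left(-7400\right) = -14800$)
$M{\left(f,V \right)} = - 18 V$
$\sqrt{k + M{\left(140,-68 \right)}} = \sqrt{-14800 - -1224} = \sqrt{-14800 + 1224} = \sqrt{-13576} = 2 i \sqrt{3394}$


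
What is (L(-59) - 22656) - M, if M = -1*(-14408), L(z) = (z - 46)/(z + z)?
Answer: -4373447/118 ≈ -37063.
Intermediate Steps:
L(z) = (-46 + z)/(2*z) (L(z) = (-46 + z)/((2*z)) = (-46 + z)*(1/(2*z)) = (-46 + z)/(2*z))
M = 14408
(L(-59) - 22656) - M = ((1/2)*(-46 - 59)/(-59) - 22656) - 1*14408 = ((1/2)*(-1/59)*(-105) - 22656) - 14408 = (105/118 - 22656) - 14408 = -2673303/118 - 14408 = -4373447/118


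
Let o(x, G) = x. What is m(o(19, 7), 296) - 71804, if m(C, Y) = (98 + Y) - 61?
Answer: -71471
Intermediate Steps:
m(C, Y) = 37 + Y
m(o(19, 7), 296) - 71804 = (37 + 296) - 71804 = 333 - 71804 = -71471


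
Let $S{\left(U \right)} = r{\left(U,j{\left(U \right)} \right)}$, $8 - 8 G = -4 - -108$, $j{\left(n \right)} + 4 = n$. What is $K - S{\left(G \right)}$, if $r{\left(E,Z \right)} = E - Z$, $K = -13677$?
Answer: $-13681$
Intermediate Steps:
$j{\left(n \right)} = -4 + n$
$G = -12$ ($G = 1 - \frac{-4 - -108}{8} = 1 - \frac{-4 + 108}{8} = 1 - 13 = -12$)
$S{\left(U \right)} = 4$ ($S{\left(U \right)} = U - \left(-4 + U\right) = 4$)
$K - S{\left(G \right)} = -13677 - 4 = -13681$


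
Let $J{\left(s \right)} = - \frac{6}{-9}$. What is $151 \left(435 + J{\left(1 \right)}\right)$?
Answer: $\frac{197357}{3} \approx 65786.0$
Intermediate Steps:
$J{\left(s \right)} = \frac{2}{3}$ ($J{\left(s \right)} = \left(-6\right) \left(- \frac{1}{9}\right) = \frac{2}{3}$)
$151 \left(435 + J{\left(1 \right)}\right) = 151 \left(435 + \frac{2}{3}\right) = 151 \cdot \frac{1307}{3} = \frac{197357}{3}$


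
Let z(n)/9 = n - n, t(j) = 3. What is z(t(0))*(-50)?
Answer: 0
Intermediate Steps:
z(n) = 0 (z(n) = 9*(n - n) = 9*0 = 0)
z(t(0))*(-50) = 0*(-50) = 0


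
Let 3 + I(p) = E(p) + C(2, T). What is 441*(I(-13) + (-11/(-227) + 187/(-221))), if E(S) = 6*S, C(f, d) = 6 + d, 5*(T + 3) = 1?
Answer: -511431669/14755 ≈ -34662.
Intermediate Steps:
T = -14/5 (T = -3 + (⅕)*1 = -3 + ⅕ = -14/5 ≈ -2.8000)
I(p) = ⅕ + 6*p (I(p) = -3 + (6*p + (6 - 14/5)) = -3 + (6*p + 16/5) = -3 + (16/5 + 6*p) = ⅕ + 6*p)
441*(I(-13) + (-11/(-227) + 187/(-221))) = 441*((⅕ + 6*(-13)) + (-11/(-227) + 187/(-221))) = 441*((⅕ - 78) + (-11*(-1/227) + 187*(-1/221))) = 441*(-389/5 + (11/227 - 11/13)) = 441*(-389/5 - 2354/2951) = 441*(-1159709/14755) = -511431669/14755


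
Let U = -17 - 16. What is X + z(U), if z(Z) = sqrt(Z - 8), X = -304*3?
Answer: -912 + I*sqrt(41) ≈ -912.0 + 6.4031*I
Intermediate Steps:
X = -912
U = -33
z(Z) = sqrt(-8 + Z)
X + z(U) = -912 + sqrt(-8 - 33) = -912 + sqrt(-41) = -912 + I*sqrt(41)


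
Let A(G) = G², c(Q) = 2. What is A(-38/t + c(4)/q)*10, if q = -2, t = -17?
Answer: 4410/289 ≈ 15.260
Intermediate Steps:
A(-38/t + c(4)/q)*10 = (-38/(-17) + 2/(-2))²*10 = (-38*(-1/17) + 2*(-½))²*10 = (38/17 - 1)²*10 = (21/17)²*10 = (441/289)*10 = 4410/289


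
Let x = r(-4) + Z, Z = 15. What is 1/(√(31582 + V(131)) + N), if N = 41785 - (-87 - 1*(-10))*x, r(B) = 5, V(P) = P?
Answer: 43325/1877023912 - 31*√33/1877023912 ≈ 2.2987e-5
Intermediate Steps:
x = 20 (x = 5 + 15 = 20)
N = 43325 (N = 41785 - (-87 - 1*(-10))*20 = 41785 - (-87 + 10)*20 = 41785 - (-77)*20 = 41785 - 1*(-1540) = 41785 + 1540 = 43325)
1/(√(31582 + V(131)) + N) = 1/(√(31582 + 131) + 43325) = 1/(√31713 + 43325) = 1/(31*√33 + 43325) = 1/(43325 + 31*√33)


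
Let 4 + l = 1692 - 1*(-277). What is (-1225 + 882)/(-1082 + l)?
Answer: -343/883 ≈ -0.38845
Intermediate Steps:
l = 1965 (l = -4 + (1692 - 1*(-277)) = -4 + (1692 + 277) = -4 + 1969 = 1965)
(-1225 + 882)/(-1082 + l) = (-1225 + 882)/(-1082 + 1965) = -343/883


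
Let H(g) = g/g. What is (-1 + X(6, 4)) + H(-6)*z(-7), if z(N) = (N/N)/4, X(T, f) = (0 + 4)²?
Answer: 61/4 ≈ 15.250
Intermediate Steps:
X(T, f) = 16 (X(T, f) = 4² = 16)
z(N) = ¼ (z(N) = 1*(¼) = ¼)
H(g) = 1
(-1 + X(6, 4)) + H(-6)*z(-7) = (-1 + 16) + 1*(¼) = 15 + ¼ = 61/4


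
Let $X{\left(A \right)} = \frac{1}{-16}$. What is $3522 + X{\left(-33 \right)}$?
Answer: $\frac{56351}{16} \approx 3521.9$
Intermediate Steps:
$X{\left(A \right)} = - \frac{1}{16}$
$3522 + X{\left(-33 \right)} = 3522 - \frac{1}{16} = \frac{56351}{16}$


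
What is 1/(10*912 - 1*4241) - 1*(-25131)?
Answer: 122614150/4879 ≈ 25131.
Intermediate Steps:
1/(10*912 - 1*4241) - 1*(-25131) = 1/(9120 - 4241) + 25131 = 1/4879 + 25131 = 122614150/4879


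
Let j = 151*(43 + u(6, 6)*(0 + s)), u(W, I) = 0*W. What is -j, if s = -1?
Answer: -6493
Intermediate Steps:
u(W, I) = 0
j = 6493 (j = 151*(43 + 0*(0 - 1)) = 151*(43 + 0*(-1)) = 151*(43 + 0) = 151*43 = 6493)
-j = -1*6493 = -6493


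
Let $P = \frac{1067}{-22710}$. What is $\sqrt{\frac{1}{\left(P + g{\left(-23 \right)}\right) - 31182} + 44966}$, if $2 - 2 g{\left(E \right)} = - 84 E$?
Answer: $\frac{2 \sqrt{5991570900680405013446}}{730059437} \approx 212.05$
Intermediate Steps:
$g{\left(E \right)} = 1 + 42 E$ ($g{\left(E \right)} = 1 - \frac{\left(-84\right) E}{2} = 1 + 42 E$)
$P = - \frac{1067}{22710}$ ($P = 1067 \left(- \frac{1}{22710}\right) = - \frac{1067}{22710} \approx -0.046984$)
$\sqrt{\frac{1}{\left(P + g{\left(-23 \right)}\right) - 31182} + 44966} = \sqrt{\frac{1}{\left(- \frac{1067}{22710} + \left(1 + 42 \left(-23\right)\right)\right) - 31182} + 44966} = \sqrt{\frac{1}{\left(- \frac{1067}{22710} + \left(1 - 966\right)\right) - 31182} + 44966} = \sqrt{\frac{1}{\left(- \frac{1067}{22710} - 965\right) - 31182} + 44966} = \sqrt{\frac{1}{- \frac{21916217}{22710} - 31182} + 44966} = \sqrt{\frac{1}{- \frac{730059437}{22710}} + 44966} = \sqrt{- \frac{22710}{730059437} + 44966} = \sqrt{\frac{32827852621432}{730059437}} = \frac{2 \sqrt{5991570900680405013446}}{730059437}$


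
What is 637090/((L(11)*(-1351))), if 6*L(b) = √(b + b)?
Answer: -1911270*√22/14861 ≈ -603.23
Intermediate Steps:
L(b) = √2*√b/6 (L(b) = √(b + b)/6 = √(2*b)/6 = (√2*√b)/6 = √2*√b/6)
637090/((L(11)*(-1351))) = 637090/(((√2*√11/6)*(-1351))) = 637090/(((√22/6)*(-1351))) = 637090/((-1351*√22/6)) = 637090*(-3*√22/14861) = -1911270*√22/14861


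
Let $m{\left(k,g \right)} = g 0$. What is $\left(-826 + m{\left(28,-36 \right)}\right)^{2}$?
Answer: $682276$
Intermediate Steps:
$m{\left(k,g \right)} = 0$
$\left(-826 + m{\left(28,-36 \right)}\right)^{2} = \left(-826 + 0\right)^{2} = \left(-826\right)^{2} = 682276$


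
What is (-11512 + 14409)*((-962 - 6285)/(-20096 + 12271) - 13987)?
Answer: -317050658116/7825 ≈ -4.0518e+7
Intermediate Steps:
(-11512 + 14409)*((-962 - 6285)/(-20096 + 12271) - 13987) = 2897*(-7247/(-7825) - 13987) = 2897*(-7247*(-1/7825) - 13987) = 2897*(7247/7825 - 13987) = 2897*(-109441028/7825) = -317050658116/7825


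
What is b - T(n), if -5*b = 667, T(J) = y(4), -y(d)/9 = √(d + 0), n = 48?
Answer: -577/5 ≈ -115.40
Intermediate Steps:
y(d) = -9*√d (y(d) = -9*√(d + 0) = -9*√d)
T(J) = -18 (T(J) = -9*√4 = -9*2 = -18)
b = -667/5 (b = -⅕*667 = -667/5 ≈ -133.40)
b - T(n) = -667/5 - 1*(-18) = -667/5 + 18 = -577/5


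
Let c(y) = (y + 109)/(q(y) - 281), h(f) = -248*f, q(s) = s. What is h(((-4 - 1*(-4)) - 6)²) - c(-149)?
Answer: -383908/43 ≈ -8928.1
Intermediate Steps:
c(y) = (109 + y)/(-281 + y) (c(y) = (y + 109)/(y - 281) = (109 + y)/(-281 + y))
h(((-4 - 1*(-4)) - 6)²) - c(-149) = -248*((-4 - 1*(-4)) - 6)² - (109 - 149)/(-281 - 149) = -248*((-4 + 4) - 6)² - (-40)/(-430) = -248*(0 - 6)² - (-1)*(-40)/430 = -248*(-6)² - 1*4/43 = -248*36 - 4/43 = -8928 - 4/43 = -383908/43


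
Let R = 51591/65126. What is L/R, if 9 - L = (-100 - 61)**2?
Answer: -1687544912/51591 ≈ -32710.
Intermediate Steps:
R = 51591/65126 (R = 51591*(1/65126) = 51591/65126 ≈ 0.79217)
L = -25912 (L = 9 - (-100 - 61)**2 = 9 - 1*(-161)**2 = 9 - 1*25921 = 9 - 25921 = -25912)
L/R = -25912/51591/65126 = -25912*65126/51591 = -1687544912/51591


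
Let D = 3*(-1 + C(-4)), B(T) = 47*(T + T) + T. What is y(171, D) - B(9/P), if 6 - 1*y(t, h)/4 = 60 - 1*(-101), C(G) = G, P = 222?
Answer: -46165/74 ≈ -623.85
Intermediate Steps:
B(T) = 95*T (B(T) = 47*(2*T) + T = 94*T + T = 95*T)
D = -15 (D = 3*(-1 - 4) = 3*(-5) = -15)
y(t, h) = -620 (y(t, h) = 24 - 4*(60 - 1*(-101)) = 24 - 4*(60 + 101) = 24 - 4*161 = 24 - 644 = -620)
y(171, D) - B(9/P) = -620 - 95*9/222 = -620 - 95*9*(1/222) = -620 - 95*3/74 = -620 - 1*285/74 = -620 - 285/74 = -46165/74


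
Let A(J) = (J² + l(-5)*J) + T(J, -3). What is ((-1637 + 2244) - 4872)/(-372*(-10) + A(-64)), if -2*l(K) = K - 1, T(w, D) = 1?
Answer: -853/1525 ≈ -0.55934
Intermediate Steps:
l(K) = ½ - K/2 (l(K) = -(K - 1)/2 = -(-1 + K)/2 = ½ - K/2)
A(J) = 1 + J² + 3*J (A(J) = (J² + (½ - ½*(-5))*J) + 1 = (J² + (½ + 5/2)*J) + 1 = (J² + 3*J) + 1 = 1 + J² + 3*J)
((-1637 + 2244) - 4872)/(-372*(-10) + A(-64)) = ((-1637 + 2244) - 4872)/(-372*(-10) + (1 + (-64)² + 3*(-64))) = (607 - 4872)/(3720 + (1 + 4096 - 192)) = -4265/(3720 + 3905) = -4265/7625 = -4265*1/7625 = -853/1525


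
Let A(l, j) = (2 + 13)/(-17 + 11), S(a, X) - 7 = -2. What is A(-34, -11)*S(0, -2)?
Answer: -25/2 ≈ -12.500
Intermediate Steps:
S(a, X) = 5 (S(a, X) = 7 - 2 = 5)
A(l, j) = -5/2 (A(l, j) = 15/(-6) = 15*(-⅙) = -5/2)
A(-34, -11)*S(0, -2) = -5/2*5 = -25/2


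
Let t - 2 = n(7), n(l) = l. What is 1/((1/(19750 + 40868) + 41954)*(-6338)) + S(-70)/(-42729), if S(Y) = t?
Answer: -24178325807598/114788581967155391 ≈ -0.00021063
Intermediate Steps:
t = 9 (t = 2 + 7 = 9)
S(Y) = 9
1/((1/(19750 + 40868) + 41954)*(-6338)) + S(-70)/(-42729) = 1/((1/(19750 + 40868) + 41954)*(-6338)) + 9/(-42729) = -1/6338/(1/60618 + 41954) + 9*(-1/42729) = -1/6338/(1/60618 + 41954) - 3/14243 = -1/6338/(2543167573/60618) - 3/14243 = (60618/2543167573)*(-1/6338) - 3/14243 = -30309/8059298038837 - 3/14243 = -24178325807598/114788581967155391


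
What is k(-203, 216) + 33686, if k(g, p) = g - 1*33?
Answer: 33450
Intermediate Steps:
k(g, p) = -33 + g (k(g, p) = g - 33 = -33 + g)
k(-203, 216) + 33686 = (-33 - 203) + 33686 = -236 + 33686 = 33450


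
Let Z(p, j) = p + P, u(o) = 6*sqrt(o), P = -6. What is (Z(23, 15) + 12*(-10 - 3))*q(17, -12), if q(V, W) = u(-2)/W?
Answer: 139*I*sqrt(2)/2 ≈ 98.288*I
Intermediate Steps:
Z(p, j) = -6 + p (Z(p, j) = p - 6 = -6 + p)
q(V, W) = 6*I*sqrt(2)/W (q(V, W) = (6*sqrt(-2))/W = (6*(I*sqrt(2)))/W = (6*I*sqrt(2))/W = 6*I*sqrt(2)/W)
(Z(23, 15) + 12*(-10 - 3))*q(17, -12) = ((-6 + 23) + 12*(-10 - 3))*(6*I*sqrt(2)/(-12)) = (17 + 12*(-13))*(6*I*sqrt(2)*(-1/12)) = (17 - 156)*(-I*sqrt(2)/2) = -(-139)*I*sqrt(2)/2 = 139*I*sqrt(2)/2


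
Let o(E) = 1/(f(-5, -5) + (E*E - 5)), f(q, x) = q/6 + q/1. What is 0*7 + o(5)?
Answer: 6/85 ≈ 0.070588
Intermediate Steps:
f(q, x) = 7*q/6 (f(q, x) = q*(⅙) + q*1 = q/6 + q = 7*q/6)
o(E) = 1/(-65/6 + E²) (o(E) = 1/((7/6)*(-5) + (E*E - 5)) = 1/(-35/6 + (E² - 5)) = 1/(-35/6 + (-5 + E²)) = 1/(-65/6 + E²))
0*7 + o(5) = 0*7 + 6/(-65 + 6*5²) = 0 + 6/(-65 + 6*25) = 0 + 6/(-65 + 150) = 0 + 6/85 = 6/85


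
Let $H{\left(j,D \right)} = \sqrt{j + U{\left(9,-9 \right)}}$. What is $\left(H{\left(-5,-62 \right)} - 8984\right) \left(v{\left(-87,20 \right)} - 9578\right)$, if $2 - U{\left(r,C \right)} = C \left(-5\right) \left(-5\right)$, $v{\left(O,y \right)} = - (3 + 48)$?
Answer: $86506936 - 9629 \sqrt{222} \approx 8.6364 \cdot 10^{7}$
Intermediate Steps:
$v{\left(O,y \right)} = -51$ ($v{\left(O,y \right)} = \left(-1\right) 51 = -51$)
$U{\left(r,C \right)} = 2 - 25 C$ ($U{\left(r,C \right)} = 2 - C \left(-5\right) \left(-5\right) = 2 - - 5 C \left(-5\right) = 2 - 25 C$)
$H{\left(j,D \right)} = \sqrt{227 + j}$ ($H{\left(j,D \right)} = \sqrt{j + \left(2 - -225\right)} = \sqrt{j + \left(2 + 225\right)} = \sqrt{j + 227} = \sqrt{227 + j}$)
$\left(H{\left(-5,-62 \right)} - 8984\right) \left(v{\left(-87,20 \right)} - 9578\right) = \left(\sqrt{227 - 5} - 8984\right) \left(-51 - 9578\right) = \left(\sqrt{222} - 8984\right) \left(-9629\right) = \left(-8984 + \sqrt{222}\right) \left(-9629\right) = 86506936 - 9629 \sqrt{222}$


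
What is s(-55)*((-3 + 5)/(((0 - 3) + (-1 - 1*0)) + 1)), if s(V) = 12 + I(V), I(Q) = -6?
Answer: -4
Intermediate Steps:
s(V) = 6 (s(V) = 12 - 6 = 6)
s(-55)*((-3 + 5)/(((0 - 3) + (-1 - 1*0)) + 1)) = 6*((-3 + 5)/(((0 - 3) + (-1 - 1*0)) + 1)) = 6*(2/((-3 + (-1 + 0)) + 1)) = 6*(2/((-3 - 1) + 1)) = 6*(2/(-4 + 1)) = 6*(2/(-3)) = 6*(2*(-⅓)) = 6*(-⅔) = -4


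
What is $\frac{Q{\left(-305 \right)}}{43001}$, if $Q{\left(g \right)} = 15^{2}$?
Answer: $\frac{225}{43001} \approx 0.0052324$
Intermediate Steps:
$Q{\left(g \right)} = 225$
$\frac{Q{\left(-305 \right)}}{43001} = \frac{225}{43001}$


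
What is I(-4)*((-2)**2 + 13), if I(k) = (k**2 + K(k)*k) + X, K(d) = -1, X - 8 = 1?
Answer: 493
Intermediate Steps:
X = 9 (X = 8 + 1 = 9)
I(k) = 9 + k**2 - k (I(k) = (k**2 - k) + 9 = 9 + k**2 - k)
I(-4)*((-2)**2 + 13) = (9 + (-4)**2 - 1*(-4))*((-2)**2 + 13) = (9 + 16 + 4)*(4 + 13) = 29*17 = 493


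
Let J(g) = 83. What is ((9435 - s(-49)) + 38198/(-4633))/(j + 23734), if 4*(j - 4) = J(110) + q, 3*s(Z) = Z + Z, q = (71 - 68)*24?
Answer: 525906020/1321892193 ≈ 0.39784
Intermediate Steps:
q = 72 (q = 3*24 = 72)
s(Z) = 2*Z/3 (s(Z) = (Z + Z)/3 = (2*Z)/3 = 2*Z/3)
j = 171/4 (j = 4 + (83 + 72)/4 = 4 + (1/4)*155 = 4 + 155/4 = 171/4 ≈ 42.750)
((9435 - s(-49)) + 38198/(-4633))/(j + 23734) = ((9435 - 2*(-49)/3) + 38198/(-4633))/(171/4 + 23734) = ((9435 - 1*(-98/3)) + 38198*(-1/4633))/(95107/4) = ((9435 + 98/3) - 38198/4633)*(4/95107) = (28403/3 - 38198/4633)*(4/95107) = (131476505/13899)*(4/95107) = 525906020/1321892193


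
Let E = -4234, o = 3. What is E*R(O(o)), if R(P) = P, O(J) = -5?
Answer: 21170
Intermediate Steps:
E*R(O(o)) = -4234*(-5) = 21170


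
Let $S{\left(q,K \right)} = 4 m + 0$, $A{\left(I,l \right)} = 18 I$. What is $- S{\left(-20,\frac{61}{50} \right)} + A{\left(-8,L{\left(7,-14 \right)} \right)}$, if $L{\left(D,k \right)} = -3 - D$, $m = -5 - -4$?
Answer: $-140$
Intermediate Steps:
$m = -1$ ($m = -5 + 4 = -1$)
$S{\left(q,K \right)} = -4$ ($S{\left(q,K \right)} = 4 \left(-1\right) + 0 = -4 + 0 = -4$)
$- S{\left(-20,\frac{61}{50} \right)} + A{\left(-8,L{\left(7,-14 \right)} \right)} = \left(-1\right) \left(-4\right) + 18 \left(-8\right) = 4 - 144 = -140$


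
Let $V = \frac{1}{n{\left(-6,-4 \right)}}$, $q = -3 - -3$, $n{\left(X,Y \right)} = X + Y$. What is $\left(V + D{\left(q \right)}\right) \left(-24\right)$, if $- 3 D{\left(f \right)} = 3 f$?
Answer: $\frac{12}{5} \approx 2.4$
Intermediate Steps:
$q = 0$ ($q = -3 + 3 = 0$)
$D{\left(f \right)} = - f$ ($D{\left(f \right)} = - \frac{3 f}{3} = - f$)
$V = - \frac{1}{10}$ ($V = \frac{1}{-6 - 4} = \frac{1}{-10} = - \frac{1}{10} \approx -0.1$)
$\left(V + D{\left(q \right)}\right) \left(-24\right) = \left(- \frac{1}{10} - 0\right) \left(-24\right) = \left(- \frac{1}{10} + 0\right) \left(-24\right) = \left(- \frac{1}{10}\right) \left(-24\right) = \frac{12}{5}$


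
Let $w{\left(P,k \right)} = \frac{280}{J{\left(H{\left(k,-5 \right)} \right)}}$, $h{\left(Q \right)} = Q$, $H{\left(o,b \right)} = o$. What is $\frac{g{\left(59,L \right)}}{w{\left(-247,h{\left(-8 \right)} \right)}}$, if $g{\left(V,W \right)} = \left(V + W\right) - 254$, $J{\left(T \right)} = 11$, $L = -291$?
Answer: $- \frac{2673}{140} \approx -19.093$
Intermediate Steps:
$g{\left(V,W \right)} = -254 + V + W$
$w{\left(P,k \right)} = \frac{280}{11}$
$\frac{g{\left(59,L \right)}}{w{\left(-247,h{\left(-8 \right)} \right)}} = \frac{-254 + 59 - 291}{\frac{280}{11}} = \left(-486\right) \frac{11}{280} = - \frac{2673}{140}$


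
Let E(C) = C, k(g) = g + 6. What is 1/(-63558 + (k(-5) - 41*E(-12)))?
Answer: -1/63065 ≈ -1.5857e-5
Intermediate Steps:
k(g) = 6 + g
1/(-63558 + (k(-5) - 41*E(-12))) = 1/(-63558 + ((6 - 5) - 41*(-12))) = 1/(-63558 + (1 + 492)) = 1/(-63558 + 493) = 1/(-63065) = -1/63065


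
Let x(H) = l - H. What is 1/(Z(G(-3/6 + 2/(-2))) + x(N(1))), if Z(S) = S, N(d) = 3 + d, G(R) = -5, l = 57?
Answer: 1/48 ≈ 0.020833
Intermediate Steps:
x(H) = 57 - H
1/(Z(G(-3/6 + 2/(-2))) + x(N(1))) = 1/(-5 + (57 - (3 + 1))) = 1/(-5 + (57 - 1*4)) = 1/(-5 + (57 - 4)) = 1/(-5 + 53) = 1/48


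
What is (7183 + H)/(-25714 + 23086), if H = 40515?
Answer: -23849/1314 ≈ -18.150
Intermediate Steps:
(7183 + H)/(-25714 + 23086) = (7183 + 40515)/(-25714 + 23086) = 47698/(-2628) = 47698*(-1/2628) = -23849/1314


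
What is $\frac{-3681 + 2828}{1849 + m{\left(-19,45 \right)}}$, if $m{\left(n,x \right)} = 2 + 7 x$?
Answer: $- \frac{853}{2166} \approx -0.39381$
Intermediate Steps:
$\frac{-3681 + 2828}{1849 + m{\left(-19,45 \right)}} = \frac{-3681 + 2828}{1849 + \left(2 + 7 \cdot 45\right)} = - \frac{853}{1849 + \left(2 + 315\right)} = - \frac{853}{1849 + 317} = - \frac{853}{2166}$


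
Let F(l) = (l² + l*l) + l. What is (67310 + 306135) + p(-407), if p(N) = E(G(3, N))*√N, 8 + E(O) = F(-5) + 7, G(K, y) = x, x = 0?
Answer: 373445 + 44*I*√407 ≈ 3.7345e+5 + 887.67*I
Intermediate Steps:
F(l) = l + 2*l² (F(l) = (l² + l²) + l = 2*l² + l = l + 2*l²)
G(K, y) = 0
E(O) = 44 (E(O) = -8 + (-5*(1 + 2*(-5)) + 7) = -8 + (-5*(1 - 10) + 7) = -8 + (-5*(-9) + 7) = -8 + (45 + 7) = -8 + 52 = 44)
p(N) = 44*√N
(67310 + 306135) + p(-407) = (67310 + 306135) + 44*√(-407) = 373445 + 44*(I*√407) = 373445 + 44*I*√407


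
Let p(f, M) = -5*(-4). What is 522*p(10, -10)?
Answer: 10440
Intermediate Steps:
p(f, M) = 20
522*p(10, -10) = 522*20 = 10440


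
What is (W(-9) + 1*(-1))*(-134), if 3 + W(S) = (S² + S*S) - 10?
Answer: -19832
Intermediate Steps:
W(S) = -13 + 2*S² (W(S) = -3 + ((S² + S*S) - 10) = -3 + ((S² + S²) - 10) = -3 + (2*S² - 10) = -3 + (-10 + 2*S²) = -13 + 2*S²)
(W(-9) + 1*(-1))*(-134) = ((-13 + 2*(-9)²) + 1*(-1))*(-134) = ((-13 + 2*81) - 1)*(-134) = ((-13 + 162) - 1)*(-134) = (149 - 1)*(-134) = 148*(-134) = -19832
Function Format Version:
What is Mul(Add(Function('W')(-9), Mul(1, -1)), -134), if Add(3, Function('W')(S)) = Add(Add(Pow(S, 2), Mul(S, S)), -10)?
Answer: -19832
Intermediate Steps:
Function('W')(S) = Add(-13, Mul(2, Pow(S, 2))) (Function('W')(S) = Add(-3, Add(Add(Pow(S, 2), Mul(S, S)), -10)) = Add(-3, Add(Add(Pow(S, 2), Pow(S, 2)), -10)) = Add(-3, Add(Mul(2, Pow(S, 2)), -10)) = Add(-3, Add(-10, Mul(2, Pow(S, 2)))) = Add(-13, Mul(2, Pow(S, 2))))
Mul(Add(Function('W')(-9), Mul(1, -1)), -134) = Mul(Add(Add(-13, Mul(2, Pow(-9, 2))), Mul(1, -1)), -134) = Mul(Add(Add(-13, Mul(2, 81)), -1), -134) = Mul(Add(Add(-13, 162), -1), -134) = Mul(Add(149, -1), -134) = Mul(148, -134) = -19832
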